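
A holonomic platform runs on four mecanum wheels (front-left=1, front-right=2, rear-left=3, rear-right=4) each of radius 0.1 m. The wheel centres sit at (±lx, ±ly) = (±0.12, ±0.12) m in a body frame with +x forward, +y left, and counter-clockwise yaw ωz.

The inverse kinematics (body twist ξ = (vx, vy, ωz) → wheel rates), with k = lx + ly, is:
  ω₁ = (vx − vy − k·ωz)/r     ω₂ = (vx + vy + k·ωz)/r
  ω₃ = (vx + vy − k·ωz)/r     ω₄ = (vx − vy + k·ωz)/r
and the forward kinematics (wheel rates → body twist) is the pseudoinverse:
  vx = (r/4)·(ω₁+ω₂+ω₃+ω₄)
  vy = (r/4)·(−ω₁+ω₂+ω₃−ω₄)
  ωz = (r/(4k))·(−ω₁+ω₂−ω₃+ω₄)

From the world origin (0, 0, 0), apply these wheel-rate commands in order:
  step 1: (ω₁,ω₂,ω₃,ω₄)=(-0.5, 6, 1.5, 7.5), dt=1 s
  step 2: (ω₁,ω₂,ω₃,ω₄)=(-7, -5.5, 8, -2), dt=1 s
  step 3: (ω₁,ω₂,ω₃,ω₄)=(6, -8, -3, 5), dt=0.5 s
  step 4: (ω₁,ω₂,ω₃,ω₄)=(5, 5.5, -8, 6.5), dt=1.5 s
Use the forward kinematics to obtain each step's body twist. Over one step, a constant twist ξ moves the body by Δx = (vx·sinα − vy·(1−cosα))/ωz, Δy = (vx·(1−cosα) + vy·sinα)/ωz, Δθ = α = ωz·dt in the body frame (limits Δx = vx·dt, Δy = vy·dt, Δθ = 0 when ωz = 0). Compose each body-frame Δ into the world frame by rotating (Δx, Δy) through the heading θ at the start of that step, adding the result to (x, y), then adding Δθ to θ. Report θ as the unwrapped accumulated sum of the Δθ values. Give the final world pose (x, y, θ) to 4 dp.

step 1: ξ=(vx,vy,ωz)=(0.3625, 0.0125, 1.3021), dt=1.0 → body Δ=(0.2614, 0.2137, 1.3021) → world pose (0.2614, 0.2137, 1.3021)
step 2: ξ=(vx,vy,ωz)=(-0.1625, 0.2875, -0.8854), dt=1.0 → body Δ=(-0.0229, 0.3187, -0.8854) → world pose (-0.0520, 0.2763, 0.4167)
step 3: ξ=(vx,vy,ωz)=(0.0000, -0.5500, -0.6250), dt=0.5 → body Δ=(-0.0426, -0.2705, -0.3125) → world pose (0.0185, 0.0116, 0.1042)
step 4: ξ=(vx,vy,ωz)=(0.2250, -0.3500, 1.5625), dt=1.5 → body Δ=(0.4835, 0.0842, 2.3438) → world pose (0.4906, 0.1456, 2.4479)

(0.4906, 0.1456, 2.4479)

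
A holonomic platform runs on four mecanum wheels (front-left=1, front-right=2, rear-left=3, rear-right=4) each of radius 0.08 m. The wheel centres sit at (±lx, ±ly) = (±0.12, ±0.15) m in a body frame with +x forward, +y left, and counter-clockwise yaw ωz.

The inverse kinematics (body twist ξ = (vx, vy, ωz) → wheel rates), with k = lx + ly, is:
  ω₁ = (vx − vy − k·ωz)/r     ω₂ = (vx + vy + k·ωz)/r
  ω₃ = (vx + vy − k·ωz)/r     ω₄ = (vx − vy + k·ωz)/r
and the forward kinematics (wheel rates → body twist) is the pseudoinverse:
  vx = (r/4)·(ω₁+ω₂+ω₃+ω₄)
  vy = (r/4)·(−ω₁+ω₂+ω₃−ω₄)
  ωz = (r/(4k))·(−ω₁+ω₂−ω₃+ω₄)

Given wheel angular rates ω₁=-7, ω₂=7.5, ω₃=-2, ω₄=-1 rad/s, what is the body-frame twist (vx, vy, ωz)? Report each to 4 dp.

k = lx + ly = 0.12 + 0.15 = 0.2700
ω₁+ω₂+ω₃+ω₄ = -2.5000  →  vx = (0.08/4)·-2.5000 = -0.0500
−ω₁+ω₂+ω₃−ω₄ = 13.5000  →  vy = (0.08/4)·13.5000 = 0.2700
−ω₁+ω₂−ω₃+ω₄ = 15.5000  →  ωz = (0.08/1.0800)·15.5000 = 1.1481

(-0.0500, 0.2700, 1.1481)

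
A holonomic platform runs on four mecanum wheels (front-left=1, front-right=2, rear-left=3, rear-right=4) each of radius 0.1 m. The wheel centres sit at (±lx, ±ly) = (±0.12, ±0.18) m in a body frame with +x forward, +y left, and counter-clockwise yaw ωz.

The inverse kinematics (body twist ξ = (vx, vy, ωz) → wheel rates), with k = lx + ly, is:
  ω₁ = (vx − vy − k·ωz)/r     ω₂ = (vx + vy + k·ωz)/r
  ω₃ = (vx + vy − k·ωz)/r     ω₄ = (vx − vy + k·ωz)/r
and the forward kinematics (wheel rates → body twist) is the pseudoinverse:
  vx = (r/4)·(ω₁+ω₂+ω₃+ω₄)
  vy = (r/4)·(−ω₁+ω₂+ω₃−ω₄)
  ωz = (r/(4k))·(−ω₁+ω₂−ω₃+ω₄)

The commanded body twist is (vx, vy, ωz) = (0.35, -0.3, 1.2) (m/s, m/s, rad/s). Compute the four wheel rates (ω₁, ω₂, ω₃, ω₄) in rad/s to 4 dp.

(2.9000, 4.1000, -3.1000, 10.1000)

k = lx + ly = 0.12 + 0.18 = 0.3000;  k·ωz = 0.3000·1.2 = 0.3600
ω₁ (FL) = (vx − vy − k·ωz)/r = 0.2900/0.1 = 2.9000
ω₂ (FR) = (vx + vy + k·ωz)/r = 0.4100/0.1 = 4.1000
ω₃ (RL) = (vx + vy − k·ωz)/r = -0.3100/0.1 = -3.1000
ω₄ (RR) = (vx − vy + k·ωz)/r = 1.0100/0.1 = 10.1000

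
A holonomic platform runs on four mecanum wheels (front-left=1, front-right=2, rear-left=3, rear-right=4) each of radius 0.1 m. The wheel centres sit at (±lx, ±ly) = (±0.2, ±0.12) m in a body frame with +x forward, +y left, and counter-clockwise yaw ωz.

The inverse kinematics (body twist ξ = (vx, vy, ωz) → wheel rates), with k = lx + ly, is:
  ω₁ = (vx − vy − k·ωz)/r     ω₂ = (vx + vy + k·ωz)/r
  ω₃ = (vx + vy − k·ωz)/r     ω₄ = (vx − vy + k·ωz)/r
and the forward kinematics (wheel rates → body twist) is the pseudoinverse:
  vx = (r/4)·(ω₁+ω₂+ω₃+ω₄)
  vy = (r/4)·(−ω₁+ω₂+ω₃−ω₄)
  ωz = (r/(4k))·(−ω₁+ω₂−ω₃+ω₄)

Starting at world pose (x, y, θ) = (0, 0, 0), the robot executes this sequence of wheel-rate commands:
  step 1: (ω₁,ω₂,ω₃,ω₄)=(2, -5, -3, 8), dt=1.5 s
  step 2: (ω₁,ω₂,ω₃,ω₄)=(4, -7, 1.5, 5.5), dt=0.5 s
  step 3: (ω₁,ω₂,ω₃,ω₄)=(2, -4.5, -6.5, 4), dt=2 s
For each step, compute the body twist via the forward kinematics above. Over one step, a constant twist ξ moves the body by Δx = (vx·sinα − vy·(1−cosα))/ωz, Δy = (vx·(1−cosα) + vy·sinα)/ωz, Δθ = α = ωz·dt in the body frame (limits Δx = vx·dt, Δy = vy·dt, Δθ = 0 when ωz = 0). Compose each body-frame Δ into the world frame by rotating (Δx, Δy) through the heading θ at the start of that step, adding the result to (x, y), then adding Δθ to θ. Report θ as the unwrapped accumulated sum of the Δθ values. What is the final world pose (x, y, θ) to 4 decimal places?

(0.5274, -1.6441, 0.8203)

step 1: ξ=(vx,vy,ωz)=(0.0500, -0.4500, 0.3125), dt=1.5 → body Δ=(0.2276, -0.6333, 0.4688) → world pose (0.2276, -0.6333, 0.4688)
step 2: ξ=(vx,vy,ωz)=(0.1000, -0.3750, -0.5469), dt=0.5 → body Δ=(0.0239, -0.1920, -0.2734) → world pose (0.3357, -0.7938, 0.1953)
step 3: ξ=(vx,vy,ωz)=(-0.1250, -0.4250, 0.3125), dt=2.0 → body Δ=(0.0231, -0.8713, 0.6250) → world pose (0.5274, -1.6441, 0.8203)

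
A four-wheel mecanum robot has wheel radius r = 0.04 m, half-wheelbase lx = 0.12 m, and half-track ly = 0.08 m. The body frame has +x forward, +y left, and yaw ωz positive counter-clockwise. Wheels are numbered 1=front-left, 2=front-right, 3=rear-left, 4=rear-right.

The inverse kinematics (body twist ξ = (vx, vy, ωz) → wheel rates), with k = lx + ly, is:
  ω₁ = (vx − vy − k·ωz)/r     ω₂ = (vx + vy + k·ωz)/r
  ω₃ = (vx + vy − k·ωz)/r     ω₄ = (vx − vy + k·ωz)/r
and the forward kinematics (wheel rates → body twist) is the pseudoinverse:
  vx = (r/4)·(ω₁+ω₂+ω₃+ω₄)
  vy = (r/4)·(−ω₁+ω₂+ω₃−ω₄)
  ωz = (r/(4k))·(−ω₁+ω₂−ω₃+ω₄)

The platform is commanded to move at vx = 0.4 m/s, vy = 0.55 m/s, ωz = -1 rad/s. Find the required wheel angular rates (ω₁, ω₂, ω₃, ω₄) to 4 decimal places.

(1.2500, 18.7500, 28.7500, -8.7500)

k = lx + ly = 0.12 + 0.08 = 0.2000;  k·ωz = 0.2000·-1 = -0.2000
ω₁ (FL) = (vx − vy − k·ωz)/r = 0.0500/0.04 = 1.2500
ω₂ (FR) = (vx + vy + k·ωz)/r = 0.7500/0.04 = 18.7500
ω₃ (RL) = (vx + vy − k·ωz)/r = 1.1500/0.04 = 28.7500
ω₄ (RR) = (vx − vy + k·ωz)/r = -0.3500/0.04 = -8.7500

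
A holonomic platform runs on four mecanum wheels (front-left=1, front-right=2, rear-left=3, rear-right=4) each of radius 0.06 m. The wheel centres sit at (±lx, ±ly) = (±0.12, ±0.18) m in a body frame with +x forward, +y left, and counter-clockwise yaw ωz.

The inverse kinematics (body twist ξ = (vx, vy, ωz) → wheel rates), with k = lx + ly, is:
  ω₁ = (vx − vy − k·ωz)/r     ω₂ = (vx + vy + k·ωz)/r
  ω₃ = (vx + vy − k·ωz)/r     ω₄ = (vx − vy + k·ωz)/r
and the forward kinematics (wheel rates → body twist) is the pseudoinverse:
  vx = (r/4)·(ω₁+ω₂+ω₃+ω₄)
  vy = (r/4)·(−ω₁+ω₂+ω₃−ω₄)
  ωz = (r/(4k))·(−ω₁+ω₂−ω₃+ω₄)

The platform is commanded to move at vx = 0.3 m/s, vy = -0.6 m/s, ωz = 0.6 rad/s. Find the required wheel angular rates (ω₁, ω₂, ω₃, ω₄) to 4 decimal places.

k = lx + ly = 0.12 + 0.18 = 0.3000;  k·ωz = 0.3000·0.6 = 0.1800
ω₁ (FL) = (vx − vy − k·ωz)/r = 0.7200/0.06 = 12.0000
ω₂ (FR) = (vx + vy + k·ωz)/r = -0.1200/0.06 = -2.0000
ω₃ (RL) = (vx + vy − k·ωz)/r = -0.4800/0.06 = -8.0000
ω₄ (RR) = (vx − vy + k·ωz)/r = 1.0800/0.06 = 18.0000

(12.0000, -2.0000, -8.0000, 18.0000)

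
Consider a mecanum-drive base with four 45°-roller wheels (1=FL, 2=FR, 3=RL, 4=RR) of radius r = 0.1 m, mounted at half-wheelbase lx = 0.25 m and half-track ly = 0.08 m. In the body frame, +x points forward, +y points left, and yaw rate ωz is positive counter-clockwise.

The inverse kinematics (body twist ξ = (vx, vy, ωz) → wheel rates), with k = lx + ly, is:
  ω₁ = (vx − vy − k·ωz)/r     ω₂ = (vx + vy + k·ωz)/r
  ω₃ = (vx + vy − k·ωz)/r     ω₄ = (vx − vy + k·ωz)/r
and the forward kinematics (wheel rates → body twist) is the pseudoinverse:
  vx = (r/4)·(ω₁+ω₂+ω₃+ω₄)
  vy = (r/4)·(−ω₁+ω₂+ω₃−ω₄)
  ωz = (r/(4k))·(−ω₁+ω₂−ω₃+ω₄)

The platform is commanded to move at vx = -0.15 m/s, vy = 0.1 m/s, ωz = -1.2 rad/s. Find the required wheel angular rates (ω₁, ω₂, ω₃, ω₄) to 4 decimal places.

(1.4600, -4.4600, 3.4600, -6.4600)

k = lx + ly = 0.25 + 0.08 = 0.3300;  k·ωz = 0.3300·-1.2 = -0.3960
ω₁ (FL) = (vx − vy − k·ωz)/r = 0.1460/0.1 = 1.4600
ω₂ (FR) = (vx + vy + k·ωz)/r = -0.4460/0.1 = -4.4600
ω₃ (RL) = (vx + vy − k·ωz)/r = 0.3460/0.1 = 3.4600
ω₄ (RR) = (vx − vy + k·ωz)/r = -0.6460/0.1 = -6.4600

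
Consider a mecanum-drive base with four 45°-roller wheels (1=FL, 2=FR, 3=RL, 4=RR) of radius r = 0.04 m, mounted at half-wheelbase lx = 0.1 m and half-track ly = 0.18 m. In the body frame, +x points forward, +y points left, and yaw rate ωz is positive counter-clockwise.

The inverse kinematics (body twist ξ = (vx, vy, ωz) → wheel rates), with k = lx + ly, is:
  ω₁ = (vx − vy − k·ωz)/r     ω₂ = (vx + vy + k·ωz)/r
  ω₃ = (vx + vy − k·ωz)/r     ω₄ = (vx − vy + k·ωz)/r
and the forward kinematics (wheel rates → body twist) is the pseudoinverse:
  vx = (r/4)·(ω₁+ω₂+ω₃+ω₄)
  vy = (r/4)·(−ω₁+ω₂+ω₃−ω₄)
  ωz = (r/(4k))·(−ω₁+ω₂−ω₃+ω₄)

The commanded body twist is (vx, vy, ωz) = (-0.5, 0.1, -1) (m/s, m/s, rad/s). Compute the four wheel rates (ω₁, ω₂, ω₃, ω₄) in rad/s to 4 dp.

(-8.0000, -17.0000, -3.0000, -22.0000)

k = lx + ly = 0.1 + 0.18 = 0.2800;  k·ωz = 0.2800·-1 = -0.2800
ω₁ (FL) = (vx − vy − k·ωz)/r = -0.3200/0.04 = -8.0000
ω₂ (FR) = (vx + vy + k·ωz)/r = -0.6800/0.04 = -17.0000
ω₃ (RL) = (vx + vy − k·ωz)/r = -0.1200/0.04 = -3.0000
ω₄ (RR) = (vx − vy + k·ωz)/r = -0.8800/0.04 = -22.0000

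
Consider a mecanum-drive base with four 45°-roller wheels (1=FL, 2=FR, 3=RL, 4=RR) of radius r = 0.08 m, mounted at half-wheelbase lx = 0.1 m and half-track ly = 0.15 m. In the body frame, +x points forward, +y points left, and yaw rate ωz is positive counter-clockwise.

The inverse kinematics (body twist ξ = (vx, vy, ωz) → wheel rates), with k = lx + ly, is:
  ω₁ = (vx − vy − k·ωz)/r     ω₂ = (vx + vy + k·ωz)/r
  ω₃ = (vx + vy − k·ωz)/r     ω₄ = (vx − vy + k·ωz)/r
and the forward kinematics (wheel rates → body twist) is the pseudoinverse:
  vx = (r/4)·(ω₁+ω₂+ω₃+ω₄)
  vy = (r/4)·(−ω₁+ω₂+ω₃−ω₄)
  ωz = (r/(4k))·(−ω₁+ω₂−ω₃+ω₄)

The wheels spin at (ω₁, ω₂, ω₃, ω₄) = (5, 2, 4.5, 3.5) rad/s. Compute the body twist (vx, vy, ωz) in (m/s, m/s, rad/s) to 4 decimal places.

k = lx + ly = 0.1 + 0.15 = 0.2500
ω₁+ω₂+ω₃+ω₄ = 15.0000  →  vx = (0.08/4)·15.0000 = 0.3000
−ω₁+ω₂+ω₃−ω₄ = -2.0000  →  vy = (0.08/4)·-2.0000 = -0.0400
−ω₁+ω₂−ω₃+ω₄ = -4.0000  →  ωz = (0.08/1.0000)·-4.0000 = -0.3200

(0.3000, -0.0400, -0.3200)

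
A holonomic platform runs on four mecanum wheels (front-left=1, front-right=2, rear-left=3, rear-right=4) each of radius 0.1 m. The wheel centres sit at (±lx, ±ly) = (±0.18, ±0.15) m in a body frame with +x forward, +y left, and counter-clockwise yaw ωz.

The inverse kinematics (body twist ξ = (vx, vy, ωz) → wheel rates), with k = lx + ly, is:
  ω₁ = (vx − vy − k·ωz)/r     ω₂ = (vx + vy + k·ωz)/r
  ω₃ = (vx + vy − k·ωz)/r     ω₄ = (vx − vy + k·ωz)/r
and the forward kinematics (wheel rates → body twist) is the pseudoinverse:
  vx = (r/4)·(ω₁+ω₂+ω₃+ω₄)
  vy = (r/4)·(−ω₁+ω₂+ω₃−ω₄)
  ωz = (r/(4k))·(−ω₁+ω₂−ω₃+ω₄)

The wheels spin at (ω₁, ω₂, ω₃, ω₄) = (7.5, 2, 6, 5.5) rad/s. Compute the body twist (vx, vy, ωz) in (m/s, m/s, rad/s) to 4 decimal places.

(0.5250, -0.1250, -0.4545)

k = lx + ly = 0.18 + 0.15 = 0.3300
ω₁+ω₂+ω₃+ω₄ = 21.0000  →  vx = (0.1/4)·21.0000 = 0.5250
−ω₁+ω₂+ω₃−ω₄ = -5.0000  →  vy = (0.1/4)·-5.0000 = -0.1250
−ω₁+ω₂−ω₃+ω₄ = -6.0000  →  ωz = (0.1/1.3200)·-6.0000 = -0.4545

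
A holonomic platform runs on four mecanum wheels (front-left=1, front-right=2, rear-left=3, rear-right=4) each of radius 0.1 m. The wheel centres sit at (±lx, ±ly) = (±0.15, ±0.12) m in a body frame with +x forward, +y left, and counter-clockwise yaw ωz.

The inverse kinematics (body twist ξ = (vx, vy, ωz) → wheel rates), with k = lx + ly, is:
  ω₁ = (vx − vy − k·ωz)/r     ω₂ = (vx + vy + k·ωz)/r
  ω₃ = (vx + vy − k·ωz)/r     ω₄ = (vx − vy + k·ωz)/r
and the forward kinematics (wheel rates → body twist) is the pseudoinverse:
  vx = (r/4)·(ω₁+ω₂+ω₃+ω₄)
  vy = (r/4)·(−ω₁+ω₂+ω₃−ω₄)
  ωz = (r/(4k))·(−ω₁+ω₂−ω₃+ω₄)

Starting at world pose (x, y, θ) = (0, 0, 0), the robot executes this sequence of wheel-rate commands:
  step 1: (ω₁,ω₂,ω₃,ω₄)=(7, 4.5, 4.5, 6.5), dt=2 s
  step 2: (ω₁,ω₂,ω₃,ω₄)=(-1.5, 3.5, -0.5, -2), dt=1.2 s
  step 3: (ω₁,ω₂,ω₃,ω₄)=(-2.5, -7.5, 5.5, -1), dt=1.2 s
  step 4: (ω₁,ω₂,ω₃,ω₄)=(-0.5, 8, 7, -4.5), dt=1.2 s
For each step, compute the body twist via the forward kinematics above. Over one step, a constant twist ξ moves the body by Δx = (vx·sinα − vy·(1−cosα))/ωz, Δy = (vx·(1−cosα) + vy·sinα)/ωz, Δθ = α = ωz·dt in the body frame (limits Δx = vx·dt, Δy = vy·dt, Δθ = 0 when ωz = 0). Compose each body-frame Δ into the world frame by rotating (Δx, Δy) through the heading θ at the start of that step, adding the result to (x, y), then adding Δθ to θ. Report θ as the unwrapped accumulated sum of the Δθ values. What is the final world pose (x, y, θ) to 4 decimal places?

(1.6147, -0.0215, -1.3148)

step 1: ξ=(vx,vy,ωz)=(0.5625, -0.1125, -0.0463), dt=2.0 → body Δ=(1.1130, -0.2767, -0.0926) → world pose (1.1130, -0.2767, -0.0926)
step 2: ξ=(vx,vy,ωz)=(-0.0125, 0.1625, 0.3241), dt=1.2 → body Δ=(-0.0521, 0.1872, 0.3889) → world pose (1.0785, -0.0855, 0.2963)
step 3: ξ=(vx,vy,ωz)=(-0.1375, 0.0375, -1.0648), dt=1.2 → body Δ=(-0.0986, 0.1255, -1.2778) → world pose (0.9475, 0.0058, -0.9815)
step 4: ξ=(vx,vy,ωz)=(0.2500, 0.5000, -0.2778), dt=1.2 → body Δ=(0.3936, 0.5394, -0.3333) → world pose (1.6147, -0.0215, -1.3148)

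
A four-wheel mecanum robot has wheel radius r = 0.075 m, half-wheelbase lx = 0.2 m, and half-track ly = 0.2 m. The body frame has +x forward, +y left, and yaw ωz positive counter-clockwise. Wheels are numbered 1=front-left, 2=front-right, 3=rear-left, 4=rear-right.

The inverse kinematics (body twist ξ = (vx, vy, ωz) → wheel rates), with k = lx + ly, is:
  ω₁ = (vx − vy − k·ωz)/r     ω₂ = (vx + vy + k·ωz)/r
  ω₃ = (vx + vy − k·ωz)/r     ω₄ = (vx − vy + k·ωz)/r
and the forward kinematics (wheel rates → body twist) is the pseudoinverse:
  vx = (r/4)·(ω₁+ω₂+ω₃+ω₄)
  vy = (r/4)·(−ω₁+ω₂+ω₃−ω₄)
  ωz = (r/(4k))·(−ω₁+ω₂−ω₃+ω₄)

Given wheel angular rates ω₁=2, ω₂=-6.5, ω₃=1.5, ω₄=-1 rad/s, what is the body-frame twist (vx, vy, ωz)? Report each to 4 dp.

k = lx + ly = 0.2 + 0.2 = 0.4000
ω₁+ω₂+ω₃+ω₄ = -4.0000  →  vx = (0.075/4)·-4.0000 = -0.0750
−ω₁+ω₂+ω₃−ω₄ = -6.0000  →  vy = (0.075/4)·-6.0000 = -0.1125
−ω₁+ω₂−ω₃+ω₄ = -11.0000  →  ωz = (0.075/1.6000)·-11.0000 = -0.5156

(-0.0750, -0.1125, -0.5156)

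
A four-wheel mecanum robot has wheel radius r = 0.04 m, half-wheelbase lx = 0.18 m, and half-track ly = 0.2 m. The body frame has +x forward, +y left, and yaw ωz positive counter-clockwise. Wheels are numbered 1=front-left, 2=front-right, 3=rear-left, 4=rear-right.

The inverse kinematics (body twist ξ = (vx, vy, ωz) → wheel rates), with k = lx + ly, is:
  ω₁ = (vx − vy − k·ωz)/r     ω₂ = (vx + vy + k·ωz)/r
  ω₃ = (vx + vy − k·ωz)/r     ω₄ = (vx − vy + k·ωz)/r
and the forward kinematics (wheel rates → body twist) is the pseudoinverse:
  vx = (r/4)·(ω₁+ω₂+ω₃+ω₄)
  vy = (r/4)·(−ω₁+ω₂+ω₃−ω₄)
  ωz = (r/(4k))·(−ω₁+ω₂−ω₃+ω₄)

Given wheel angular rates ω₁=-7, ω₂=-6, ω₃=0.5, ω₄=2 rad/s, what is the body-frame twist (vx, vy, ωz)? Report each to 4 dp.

(-0.1050, -0.0050, 0.0658)

k = lx + ly = 0.18 + 0.2 = 0.3800
ω₁+ω₂+ω₃+ω₄ = -10.5000  →  vx = (0.04/4)·-10.5000 = -0.1050
−ω₁+ω₂+ω₃−ω₄ = -0.5000  →  vy = (0.04/4)·-0.5000 = -0.0050
−ω₁+ω₂−ω₃+ω₄ = 2.5000  →  ωz = (0.04/1.5200)·2.5000 = 0.0658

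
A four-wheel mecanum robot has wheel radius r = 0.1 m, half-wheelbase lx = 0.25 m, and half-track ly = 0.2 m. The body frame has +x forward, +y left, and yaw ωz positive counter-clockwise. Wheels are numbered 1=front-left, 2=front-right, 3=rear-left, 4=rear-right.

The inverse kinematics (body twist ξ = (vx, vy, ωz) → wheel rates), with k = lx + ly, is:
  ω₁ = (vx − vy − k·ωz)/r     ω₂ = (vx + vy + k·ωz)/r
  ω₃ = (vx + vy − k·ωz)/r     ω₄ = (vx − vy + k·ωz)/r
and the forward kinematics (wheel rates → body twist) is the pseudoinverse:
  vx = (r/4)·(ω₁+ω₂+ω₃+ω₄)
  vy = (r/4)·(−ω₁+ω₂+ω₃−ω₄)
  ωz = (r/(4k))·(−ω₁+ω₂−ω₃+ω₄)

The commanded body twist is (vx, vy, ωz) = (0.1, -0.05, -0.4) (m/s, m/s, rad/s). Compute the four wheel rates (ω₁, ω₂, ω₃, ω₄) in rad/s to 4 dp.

(3.3000, -1.3000, 2.3000, -0.3000)

k = lx + ly = 0.25 + 0.2 = 0.4500;  k·ωz = 0.4500·-0.4 = -0.1800
ω₁ (FL) = (vx − vy − k·ωz)/r = 0.3300/0.1 = 3.3000
ω₂ (FR) = (vx + vy + k·ωz)/r = -0.1300/0.1 = -1.3000
ω₃ (RL) = (vx + vy − k·ωz)/r = 0.2300/0.1 = 2.3000
ω₄ (RR) = (vx − vy + k·ωz)/r = -0.0300/0.1 = -0.3000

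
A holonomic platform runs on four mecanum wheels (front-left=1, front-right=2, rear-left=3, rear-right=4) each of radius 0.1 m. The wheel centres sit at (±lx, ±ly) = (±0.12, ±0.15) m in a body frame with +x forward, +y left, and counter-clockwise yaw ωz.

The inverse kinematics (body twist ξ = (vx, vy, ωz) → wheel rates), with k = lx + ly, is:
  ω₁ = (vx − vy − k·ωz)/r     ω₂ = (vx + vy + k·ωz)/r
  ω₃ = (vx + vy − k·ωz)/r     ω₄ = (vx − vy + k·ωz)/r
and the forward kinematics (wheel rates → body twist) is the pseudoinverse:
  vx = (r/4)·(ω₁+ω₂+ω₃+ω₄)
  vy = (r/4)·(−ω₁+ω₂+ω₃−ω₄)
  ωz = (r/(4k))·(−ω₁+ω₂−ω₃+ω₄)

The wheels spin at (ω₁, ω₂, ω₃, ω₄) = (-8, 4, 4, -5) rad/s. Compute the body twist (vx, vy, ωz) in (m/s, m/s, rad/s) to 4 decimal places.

(-0.1250, 0.5250, 0.2778)

k = lx + ly = 0.12 + 0.15 = 0.2700
ω₁+ω₂+ω₃+ω₄ = -5.0000  →  vx = (0.1/4)·-5.0000 = -0.1250
−ω₁+ω₂+ω₃−ω₄ = 21.0000  →  vy = (0.1/4)·21.0000 = 0.5250
−ω₁+ω₂−ω₃+ω₄ = 3.0000  →  ωz = (0.1/1.0800)·3.0000 = 0.2778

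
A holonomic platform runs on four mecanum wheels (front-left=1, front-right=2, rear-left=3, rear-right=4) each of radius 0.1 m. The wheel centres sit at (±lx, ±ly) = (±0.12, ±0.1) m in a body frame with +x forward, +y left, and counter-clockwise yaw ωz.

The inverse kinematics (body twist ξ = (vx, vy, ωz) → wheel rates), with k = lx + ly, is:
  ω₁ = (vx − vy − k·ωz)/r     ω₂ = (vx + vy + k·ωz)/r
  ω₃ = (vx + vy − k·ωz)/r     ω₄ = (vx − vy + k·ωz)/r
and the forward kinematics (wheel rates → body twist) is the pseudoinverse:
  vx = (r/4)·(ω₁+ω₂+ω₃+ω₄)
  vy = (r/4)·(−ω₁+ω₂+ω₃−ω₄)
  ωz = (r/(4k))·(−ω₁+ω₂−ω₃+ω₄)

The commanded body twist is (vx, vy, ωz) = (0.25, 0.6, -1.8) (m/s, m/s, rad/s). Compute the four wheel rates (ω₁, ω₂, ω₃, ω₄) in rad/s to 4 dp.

(0.4600, 4.5400, 12.4600, -7.4600)

k = lx + ly = 0.12 + 0.1 = 0.2200;  k·ωz = 0.2200·-1.8 = -0.3960
ω₁ (FL) = (vx − vy − k·ωz)/r = 0.0460/0.1 = 0.4600
ω₂ (FR) = (vx + vy + k·ωz)/r = 0.4540/0.1 = 4.5400
ω₃ (RL) = (vx + vy − k·ωz)/r = 1.2460/0.1 = 12.4600
ω₄ (RR) = (vx − vy + k·ωz)/r = -0.7460/0.1 = -7.4600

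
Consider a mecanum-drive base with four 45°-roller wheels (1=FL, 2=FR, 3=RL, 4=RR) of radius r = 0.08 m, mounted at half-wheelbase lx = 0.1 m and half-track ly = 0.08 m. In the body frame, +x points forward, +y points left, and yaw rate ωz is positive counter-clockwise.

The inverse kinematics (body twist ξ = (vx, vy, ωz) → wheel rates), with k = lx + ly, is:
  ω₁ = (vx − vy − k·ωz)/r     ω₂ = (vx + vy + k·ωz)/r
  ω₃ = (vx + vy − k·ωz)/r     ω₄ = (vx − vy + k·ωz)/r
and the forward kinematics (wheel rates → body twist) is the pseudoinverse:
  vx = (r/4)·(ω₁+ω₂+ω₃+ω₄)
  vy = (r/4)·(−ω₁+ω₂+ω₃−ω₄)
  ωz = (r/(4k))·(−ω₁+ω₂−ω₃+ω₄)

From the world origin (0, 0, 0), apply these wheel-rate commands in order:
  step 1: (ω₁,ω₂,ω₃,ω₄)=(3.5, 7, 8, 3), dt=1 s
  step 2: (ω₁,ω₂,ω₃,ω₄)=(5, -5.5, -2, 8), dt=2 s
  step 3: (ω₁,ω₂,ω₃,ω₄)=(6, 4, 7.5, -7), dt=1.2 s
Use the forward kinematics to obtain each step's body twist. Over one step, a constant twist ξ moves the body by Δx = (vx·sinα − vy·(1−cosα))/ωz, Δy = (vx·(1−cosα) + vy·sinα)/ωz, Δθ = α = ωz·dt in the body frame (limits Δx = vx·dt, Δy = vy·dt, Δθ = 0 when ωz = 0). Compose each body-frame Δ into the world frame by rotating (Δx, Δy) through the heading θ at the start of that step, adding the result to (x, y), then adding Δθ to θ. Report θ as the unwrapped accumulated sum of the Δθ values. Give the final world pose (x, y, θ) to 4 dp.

(0.7537, -0.8682, -2.4778)

step 1: ξ=(vx,vy,ωz)=(0.4300, 0.1700, -0.1667), dt=1.0 → body Δ=(0.4421, 0.1335, -0.1667) → world pose (0.4421, 0.1335, -0.1667)
step 2: ξ=(vx,vy,ωz)=(0.1100, -0.4100, -0.0556), dt=2.0 → body Δ=(0.1740, -0.8305, -0.1111) → world pose (0.4760, -0.7144, -0.2778)
step 3: ξ=(vx,vy,ωz)=(0.2100, 0.2500, -1.8333), dt=1.2 → body Δ=(0.3092, -0.0717, -2.2000) → world pose (0.7537, -0.8682, -2.4778)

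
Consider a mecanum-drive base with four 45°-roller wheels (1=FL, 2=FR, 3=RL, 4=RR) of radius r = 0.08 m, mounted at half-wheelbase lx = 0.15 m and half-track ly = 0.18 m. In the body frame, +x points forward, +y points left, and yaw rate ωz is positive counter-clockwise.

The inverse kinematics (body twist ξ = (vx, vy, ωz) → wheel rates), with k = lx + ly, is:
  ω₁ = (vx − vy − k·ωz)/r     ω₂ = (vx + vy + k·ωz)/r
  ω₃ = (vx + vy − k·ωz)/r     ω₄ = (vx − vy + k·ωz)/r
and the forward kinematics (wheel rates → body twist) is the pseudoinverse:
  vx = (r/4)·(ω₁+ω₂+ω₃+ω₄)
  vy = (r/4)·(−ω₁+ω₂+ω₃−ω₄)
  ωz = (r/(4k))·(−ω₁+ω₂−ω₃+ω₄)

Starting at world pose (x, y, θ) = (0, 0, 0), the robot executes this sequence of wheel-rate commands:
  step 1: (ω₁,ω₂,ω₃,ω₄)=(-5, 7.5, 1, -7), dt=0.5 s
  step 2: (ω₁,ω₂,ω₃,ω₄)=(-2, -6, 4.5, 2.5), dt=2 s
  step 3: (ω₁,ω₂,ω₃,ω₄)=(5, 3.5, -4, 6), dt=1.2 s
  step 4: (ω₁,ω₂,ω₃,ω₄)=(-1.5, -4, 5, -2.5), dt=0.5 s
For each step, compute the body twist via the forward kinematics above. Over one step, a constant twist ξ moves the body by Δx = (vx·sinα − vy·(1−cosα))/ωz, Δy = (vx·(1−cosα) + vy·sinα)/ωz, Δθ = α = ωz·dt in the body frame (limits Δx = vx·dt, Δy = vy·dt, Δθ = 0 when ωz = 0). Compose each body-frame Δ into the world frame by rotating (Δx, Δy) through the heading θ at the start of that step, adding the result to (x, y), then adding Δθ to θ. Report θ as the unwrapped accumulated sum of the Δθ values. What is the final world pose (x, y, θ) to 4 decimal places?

(0.0346, -0.1422, -0.2758)

step 1: ξ=(vx,vy,ωz)=(-0.0700, 0.4100, 0.2727), dt=0.5 → body Δ=(-0.0488, 0.2020, 0.1364) → world pose (-0.0488, 0.2020, 0.1364)
step 2: ξ=(vx,vy,ωz)=(-0.0200, -0.0400, -0.3636), dt=2.0 → body Δ=(-0.0644, -0.0592, -0.7273) → world pose (-0.1046, 0.1346, -0.5909)
step 3: ξ=(vx,vy,ωz)=(0.2100, -0.2300, 0.5152), dt=1.2 → body Δ=(0.3189, -0.1833, 0.6182) → world pose (0.0581, -0.1953, 0.0273)
step 4: ξ=(vx,vy,ωz)=(-0.0600, 0.1000, -0.6061), dt=0.5 → body Δ=(-0.0220, 0.0537, -0.3030) → world pose (0.0346, -0.1422, -0.2758)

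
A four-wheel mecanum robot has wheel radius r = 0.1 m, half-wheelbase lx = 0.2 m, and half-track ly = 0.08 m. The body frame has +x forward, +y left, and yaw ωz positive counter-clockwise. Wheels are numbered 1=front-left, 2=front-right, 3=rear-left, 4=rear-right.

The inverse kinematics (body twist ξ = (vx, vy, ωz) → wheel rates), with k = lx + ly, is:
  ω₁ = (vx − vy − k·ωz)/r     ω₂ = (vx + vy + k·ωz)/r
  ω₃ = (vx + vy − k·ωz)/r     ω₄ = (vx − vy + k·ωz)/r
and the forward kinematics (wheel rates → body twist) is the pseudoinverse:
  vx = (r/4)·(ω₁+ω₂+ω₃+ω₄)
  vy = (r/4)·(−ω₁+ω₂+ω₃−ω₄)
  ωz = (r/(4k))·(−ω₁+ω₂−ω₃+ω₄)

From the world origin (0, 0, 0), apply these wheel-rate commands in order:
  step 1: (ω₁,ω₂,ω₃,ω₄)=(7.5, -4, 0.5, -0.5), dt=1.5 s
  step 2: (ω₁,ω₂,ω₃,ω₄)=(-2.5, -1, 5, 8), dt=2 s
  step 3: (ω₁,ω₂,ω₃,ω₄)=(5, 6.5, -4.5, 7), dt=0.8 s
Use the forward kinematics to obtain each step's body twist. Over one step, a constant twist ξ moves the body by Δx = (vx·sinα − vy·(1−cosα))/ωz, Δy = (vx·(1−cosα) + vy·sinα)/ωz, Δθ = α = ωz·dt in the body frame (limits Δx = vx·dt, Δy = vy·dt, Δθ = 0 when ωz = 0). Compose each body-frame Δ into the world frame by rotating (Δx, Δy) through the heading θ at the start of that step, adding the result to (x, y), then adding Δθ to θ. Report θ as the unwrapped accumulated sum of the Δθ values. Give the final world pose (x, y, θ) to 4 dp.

step 1: ξ=(vx,vy,ωz)=(0.0875, -0.2625, -1.1161), dt=1.5 → body Δ=(-0.1815, -0.3204, -1.6741) → world pose (-0.1815, -0.3204, -1.6741)
step 2: ξ=(vx,vy,ωz)=(0.2375, -0.0375, 0.4018), dt=2.0 → body Δ=(0.4541, 0.1136, 0.8036) → world pose (-0.1153, -0.7838, -0.8705)
step 3: ξ=(vx,vy,ωz)=(0.3500, -0.2500, 1.1607), dt=0.8 → body Δ=(0.3278, -0.0515, 0.9286) → world pose (0.0566, -1.0677, 0.0580)

(0.0566, -1.0677, 0.0580)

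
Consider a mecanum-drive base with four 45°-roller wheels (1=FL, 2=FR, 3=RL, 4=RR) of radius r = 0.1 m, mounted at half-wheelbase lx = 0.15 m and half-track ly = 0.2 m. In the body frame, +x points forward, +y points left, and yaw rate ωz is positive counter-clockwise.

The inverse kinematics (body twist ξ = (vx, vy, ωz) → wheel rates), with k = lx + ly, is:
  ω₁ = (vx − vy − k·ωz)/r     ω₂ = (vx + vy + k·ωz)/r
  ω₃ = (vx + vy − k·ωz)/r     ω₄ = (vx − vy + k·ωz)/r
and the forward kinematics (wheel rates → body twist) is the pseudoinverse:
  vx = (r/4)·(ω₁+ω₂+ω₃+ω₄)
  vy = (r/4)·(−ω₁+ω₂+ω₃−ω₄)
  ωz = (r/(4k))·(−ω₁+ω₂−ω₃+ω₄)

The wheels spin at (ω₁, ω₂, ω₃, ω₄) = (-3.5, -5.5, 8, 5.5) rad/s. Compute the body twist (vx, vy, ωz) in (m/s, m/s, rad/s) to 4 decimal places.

k = lx + ly = 0.15 + 0.2 = 0.3500
ω₁+ω₂+ω₃+ω₄ = 4.5000  →  vx = (0.1/4)·4.5000 = 0.1125
−ω₁+ω₂+ω₃−ω₄ = 0.5000  →  vy = (0.1/4)·0.5000 = 0.0125
−ω₁+ω₂−ω₃+ω₄ = -4.5000  →  ωz = (0.1/1.4000)·-4.5000 = -0.3214

(0.1125, 0.0125, -0.3214)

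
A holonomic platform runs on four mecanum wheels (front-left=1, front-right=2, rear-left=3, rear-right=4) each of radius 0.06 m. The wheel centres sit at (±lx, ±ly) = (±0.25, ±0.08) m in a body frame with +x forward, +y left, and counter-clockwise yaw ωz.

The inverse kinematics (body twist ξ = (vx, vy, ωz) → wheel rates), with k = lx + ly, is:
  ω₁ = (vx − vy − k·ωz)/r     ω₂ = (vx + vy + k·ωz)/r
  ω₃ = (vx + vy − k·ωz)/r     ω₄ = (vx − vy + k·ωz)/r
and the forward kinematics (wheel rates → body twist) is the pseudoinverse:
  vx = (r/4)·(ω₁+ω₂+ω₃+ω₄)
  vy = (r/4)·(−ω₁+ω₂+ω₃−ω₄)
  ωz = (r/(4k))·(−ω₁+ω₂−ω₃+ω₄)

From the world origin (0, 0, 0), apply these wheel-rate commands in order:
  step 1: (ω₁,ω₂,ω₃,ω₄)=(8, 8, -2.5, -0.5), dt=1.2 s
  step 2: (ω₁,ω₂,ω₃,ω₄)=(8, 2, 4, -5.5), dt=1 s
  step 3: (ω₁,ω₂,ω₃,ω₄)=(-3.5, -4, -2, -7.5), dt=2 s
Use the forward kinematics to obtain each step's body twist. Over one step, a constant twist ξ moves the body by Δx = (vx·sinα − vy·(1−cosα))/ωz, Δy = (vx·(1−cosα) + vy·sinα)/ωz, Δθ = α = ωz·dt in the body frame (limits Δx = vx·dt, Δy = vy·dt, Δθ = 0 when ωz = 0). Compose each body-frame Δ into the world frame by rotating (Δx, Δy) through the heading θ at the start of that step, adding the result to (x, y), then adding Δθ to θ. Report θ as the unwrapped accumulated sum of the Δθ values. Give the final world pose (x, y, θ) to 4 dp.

(0.1566, 0.4768, -1.1409)

step 1: ξ=(vx,vy,ωz)=(0.1950, -0.0300, 0.0909), dt=1.2 → body Δ=(0.2355, -0.0232, 0.1091) → world pose (0.2355, -0.0232, 0.1091)
step 2: ξ=(vx,vy,ωz)=(0.1275, 0.0525, -0.7045), dt=1.0 → body Δ=(0.1350, 0.0052, -0.7045) → world pose (0.3691, -0.0033, -0.5955)
step 3: ξ=(vx,vy,ωz)=(-0.2550, 0.0750, -0.2727), dt=2.0 → body Δ=(-0.4452, 0.2783, -0.5455) → world pose (0.1566, 0.4768, -1.1409)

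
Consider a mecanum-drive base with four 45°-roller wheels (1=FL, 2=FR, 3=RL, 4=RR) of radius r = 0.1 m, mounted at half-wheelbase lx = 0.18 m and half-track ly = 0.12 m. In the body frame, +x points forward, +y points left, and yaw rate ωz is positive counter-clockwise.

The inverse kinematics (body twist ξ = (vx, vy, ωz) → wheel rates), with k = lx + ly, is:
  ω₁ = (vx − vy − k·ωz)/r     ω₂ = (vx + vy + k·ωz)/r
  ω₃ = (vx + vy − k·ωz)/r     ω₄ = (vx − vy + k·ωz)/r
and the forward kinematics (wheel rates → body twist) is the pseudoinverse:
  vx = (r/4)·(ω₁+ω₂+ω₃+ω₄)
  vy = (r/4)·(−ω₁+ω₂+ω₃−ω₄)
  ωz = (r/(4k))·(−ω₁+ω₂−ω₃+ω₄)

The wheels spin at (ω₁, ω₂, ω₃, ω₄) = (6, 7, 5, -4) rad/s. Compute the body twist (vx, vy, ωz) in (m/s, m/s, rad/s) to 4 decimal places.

(0.3500, 0.2500, -0.6667)

k = lx + ly = 0.18 + 0.12 = 0.3000
ω₁+ω₂+ω₃+ω₄ = 14.0000  →  vx = (0.1/4)·14.0000 = 0.3500
−ω₁+ω₂+ω₃−ω₄ = 10.0000  →  vy = (0.1/4)·10.0000 = 0.2500
−ω₁+ω₂−ω₃+ω₄ = -8.0000  →  ωz = (0.1/1.2000)·-8.0000 = -0.6667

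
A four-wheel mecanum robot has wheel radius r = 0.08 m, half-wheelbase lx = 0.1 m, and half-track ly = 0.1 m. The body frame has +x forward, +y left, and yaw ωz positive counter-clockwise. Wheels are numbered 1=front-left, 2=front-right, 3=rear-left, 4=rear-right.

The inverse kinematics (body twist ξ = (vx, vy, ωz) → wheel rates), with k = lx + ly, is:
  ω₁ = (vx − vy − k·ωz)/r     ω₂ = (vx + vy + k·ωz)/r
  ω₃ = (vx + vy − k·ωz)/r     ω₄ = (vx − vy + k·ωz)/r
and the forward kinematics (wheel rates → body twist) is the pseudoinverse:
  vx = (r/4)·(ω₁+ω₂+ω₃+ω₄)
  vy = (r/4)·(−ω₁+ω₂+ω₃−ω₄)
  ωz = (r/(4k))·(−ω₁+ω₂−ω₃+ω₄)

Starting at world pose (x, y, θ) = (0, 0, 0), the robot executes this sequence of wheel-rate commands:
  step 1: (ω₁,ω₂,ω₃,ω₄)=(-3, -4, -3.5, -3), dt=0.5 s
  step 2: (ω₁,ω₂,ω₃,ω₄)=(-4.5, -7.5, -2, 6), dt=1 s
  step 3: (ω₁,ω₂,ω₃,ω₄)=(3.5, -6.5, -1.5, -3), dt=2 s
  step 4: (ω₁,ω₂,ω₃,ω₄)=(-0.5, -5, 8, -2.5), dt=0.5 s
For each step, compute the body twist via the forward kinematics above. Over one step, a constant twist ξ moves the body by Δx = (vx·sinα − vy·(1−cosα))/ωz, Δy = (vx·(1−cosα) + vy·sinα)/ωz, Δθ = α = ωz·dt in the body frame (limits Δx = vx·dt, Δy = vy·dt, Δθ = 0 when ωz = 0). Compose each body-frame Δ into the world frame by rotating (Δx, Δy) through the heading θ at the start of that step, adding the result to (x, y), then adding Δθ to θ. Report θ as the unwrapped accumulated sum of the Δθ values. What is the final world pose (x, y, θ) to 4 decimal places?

step 1: ξ=(vx,vy,ωz)=(-0.2700, -0.0300, -0.0500), dt=0.5 → body Δ=(-0.1352, -0.0133, -0.0250) → world pose (-0.1352, -0.0133, -0.0250)
step 2: ξ=(vx,vy,ωz)=(-0.1600, -0.2200, 0.5000), dt=1.0 → body Δ=(-0.0996, -0.2501, 0.5000) → world pose (-0.2409, -0.2609, 0.4750)
step 3: ξ=(vx,vy,ωz)=(-0.1500, -0.1700, -1.1500), dt=2.0 → body Δ=(-0.3436, 0.1071, -2.3000) → world pose (-0.5955, -0.3228, -1.8250)
step 4: ξ=(vx,vy,ωz)=(0.0000, 0.1200, -1.5000), dt=0.5 → body Δ=(0.0215, 0.0545, -0.7500) → world pose (-0.5481, -0.3572, -2.5750)

(-0.5481, -0.3572, -2.5750)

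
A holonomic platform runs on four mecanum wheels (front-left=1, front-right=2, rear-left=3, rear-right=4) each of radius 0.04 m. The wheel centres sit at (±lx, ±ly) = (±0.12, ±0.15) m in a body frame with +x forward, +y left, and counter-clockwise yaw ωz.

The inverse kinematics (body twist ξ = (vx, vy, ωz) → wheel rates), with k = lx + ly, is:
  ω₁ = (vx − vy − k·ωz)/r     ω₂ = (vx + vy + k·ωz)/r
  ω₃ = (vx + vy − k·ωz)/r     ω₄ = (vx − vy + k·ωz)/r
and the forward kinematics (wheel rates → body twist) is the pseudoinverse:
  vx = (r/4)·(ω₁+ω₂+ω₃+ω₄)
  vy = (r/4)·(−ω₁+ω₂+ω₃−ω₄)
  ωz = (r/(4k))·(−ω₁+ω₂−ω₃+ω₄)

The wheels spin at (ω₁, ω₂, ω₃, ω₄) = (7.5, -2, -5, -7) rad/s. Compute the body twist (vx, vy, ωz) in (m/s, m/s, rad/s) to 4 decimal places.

k = lx + ly = 0.12 + 0.15 = 0.2700
ω₁+ω₂+ω₃+ω₄ = -6.5000  →  vx = (0.04/4)·-6.5000 = -0.0650
−ω₁+ω₂+ω₃−ω₄ = -7.5000  →  vy = (0.04/4)·-7.5000 = -0.0750
−ω₁+ω₂−ω₃+ω₄ = -11.5000  →  ωz = (0.04/1.0800)·-11.5000 = -0.4259

(-0.0650, -0.0750, -0.4259)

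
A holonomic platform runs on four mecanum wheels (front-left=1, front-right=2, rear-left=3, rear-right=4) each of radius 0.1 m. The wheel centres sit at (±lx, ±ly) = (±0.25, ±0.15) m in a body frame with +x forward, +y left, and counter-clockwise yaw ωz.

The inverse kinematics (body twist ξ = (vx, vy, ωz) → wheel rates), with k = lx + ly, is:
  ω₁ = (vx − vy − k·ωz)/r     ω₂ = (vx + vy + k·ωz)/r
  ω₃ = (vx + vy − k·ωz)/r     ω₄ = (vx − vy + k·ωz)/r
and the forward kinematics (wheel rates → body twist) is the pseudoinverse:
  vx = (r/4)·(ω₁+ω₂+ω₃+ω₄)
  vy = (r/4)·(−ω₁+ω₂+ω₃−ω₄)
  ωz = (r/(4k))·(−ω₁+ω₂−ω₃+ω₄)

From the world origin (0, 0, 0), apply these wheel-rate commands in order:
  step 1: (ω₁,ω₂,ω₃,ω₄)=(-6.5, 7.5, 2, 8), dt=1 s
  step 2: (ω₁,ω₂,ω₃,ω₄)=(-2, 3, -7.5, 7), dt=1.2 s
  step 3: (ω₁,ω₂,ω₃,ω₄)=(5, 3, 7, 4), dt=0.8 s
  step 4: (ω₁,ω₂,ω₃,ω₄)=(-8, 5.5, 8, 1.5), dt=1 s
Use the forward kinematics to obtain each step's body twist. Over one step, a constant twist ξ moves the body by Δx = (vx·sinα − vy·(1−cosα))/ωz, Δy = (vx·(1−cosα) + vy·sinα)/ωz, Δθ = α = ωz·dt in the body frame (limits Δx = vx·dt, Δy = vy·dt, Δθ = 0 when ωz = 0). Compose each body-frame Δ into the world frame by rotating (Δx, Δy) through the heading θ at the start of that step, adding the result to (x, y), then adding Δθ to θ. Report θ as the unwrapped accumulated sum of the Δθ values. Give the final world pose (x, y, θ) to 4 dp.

(-0.3763, 0.2341, 2.9000)

step 1: ξ=(vx,vy,ωz)=(0.2750, 0.2000, 1.2500), dt=1.0 → body Δ=(0.0992, 0.3025, 1.2500) → world pose (0.0992, 0.3025, 1.2500)
step 2: ξ=(vx,vy,ωz)=(0.0125, -0.2375, 1.2188), dt=1.2 → body Δ=(0.1840, -0.1846, 1.4625) → world pose (0.3324, 0.4189, 2.7125)
step 3: ξ=(vx,vy,ωz)=(0.4750, 0.0250, -0.3125), dt=0.8 → body Δ=(0.3785, -0.0275, -0.2500) → world pose (-0.0004, 0.6013, 2.4625)
step 4: ξ=(vx,vy,ωz)=(0.1750, 0.5000, 0.4375), dt=1.0 → body Δ=(0.0618, 0.5219, 0.4375) → world pose (-0.3763, 0.2341, 2.9000)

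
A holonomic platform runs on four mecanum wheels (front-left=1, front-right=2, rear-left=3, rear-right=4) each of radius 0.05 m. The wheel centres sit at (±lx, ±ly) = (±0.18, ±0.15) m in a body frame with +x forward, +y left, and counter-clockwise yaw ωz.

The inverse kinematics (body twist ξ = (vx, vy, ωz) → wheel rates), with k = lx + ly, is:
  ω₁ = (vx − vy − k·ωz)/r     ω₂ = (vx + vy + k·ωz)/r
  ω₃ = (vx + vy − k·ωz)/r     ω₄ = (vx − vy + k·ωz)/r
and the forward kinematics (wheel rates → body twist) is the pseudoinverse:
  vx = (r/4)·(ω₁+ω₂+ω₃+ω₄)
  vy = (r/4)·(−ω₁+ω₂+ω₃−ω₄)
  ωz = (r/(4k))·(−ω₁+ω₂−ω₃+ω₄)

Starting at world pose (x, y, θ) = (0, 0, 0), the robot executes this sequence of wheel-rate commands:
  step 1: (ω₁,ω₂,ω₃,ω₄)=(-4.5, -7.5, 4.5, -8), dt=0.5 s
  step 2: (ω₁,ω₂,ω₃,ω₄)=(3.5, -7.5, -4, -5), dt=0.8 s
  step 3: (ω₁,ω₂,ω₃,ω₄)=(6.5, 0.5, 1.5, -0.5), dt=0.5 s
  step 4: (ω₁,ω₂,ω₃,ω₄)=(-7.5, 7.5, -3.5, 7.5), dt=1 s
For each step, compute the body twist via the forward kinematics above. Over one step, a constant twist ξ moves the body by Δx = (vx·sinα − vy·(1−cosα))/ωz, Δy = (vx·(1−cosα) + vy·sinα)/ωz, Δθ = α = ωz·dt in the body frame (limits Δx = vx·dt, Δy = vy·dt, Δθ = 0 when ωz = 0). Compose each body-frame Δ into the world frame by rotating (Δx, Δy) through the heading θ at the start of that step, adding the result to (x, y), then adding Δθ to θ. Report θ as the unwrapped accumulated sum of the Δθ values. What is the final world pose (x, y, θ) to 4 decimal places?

(-0.1663, 0.0221, 0.1761)

step 1: ξ=(vx,vy,ωz)=(-0.1938, 0.1188, -0.5871), dt=0.5 → body Δ=(-0.0868, 0.0726, -0.2936) → world pose (-0.0868, 0.0726, -0.2936)
step 2: ξ=(vx,vy,ωz)=(-0.1625, -0.1250, -0.4545), dt=0.8 → body Δ=(-0.1451, -0.0744, -0.3636) → world pose (-0.2473, 0.0434, -0.6572)
step 3: ξ=(vx,vy,ωz)=(0.1000, -0.0500, -0.3030), dt=0.5 → body Δ=(0.0479, -0.0287, -0.1515) → world pose (-0.2269, -0.0086, -0.8087)
step 4: ξ=(vx,vy,ωz)=(0.0500, 0.0500, 0.9848), dt=1.0 → body Δ=(0.0196, 0.0650, 0.9848) → world pose (-0.1663, 0.0221, 0.1761)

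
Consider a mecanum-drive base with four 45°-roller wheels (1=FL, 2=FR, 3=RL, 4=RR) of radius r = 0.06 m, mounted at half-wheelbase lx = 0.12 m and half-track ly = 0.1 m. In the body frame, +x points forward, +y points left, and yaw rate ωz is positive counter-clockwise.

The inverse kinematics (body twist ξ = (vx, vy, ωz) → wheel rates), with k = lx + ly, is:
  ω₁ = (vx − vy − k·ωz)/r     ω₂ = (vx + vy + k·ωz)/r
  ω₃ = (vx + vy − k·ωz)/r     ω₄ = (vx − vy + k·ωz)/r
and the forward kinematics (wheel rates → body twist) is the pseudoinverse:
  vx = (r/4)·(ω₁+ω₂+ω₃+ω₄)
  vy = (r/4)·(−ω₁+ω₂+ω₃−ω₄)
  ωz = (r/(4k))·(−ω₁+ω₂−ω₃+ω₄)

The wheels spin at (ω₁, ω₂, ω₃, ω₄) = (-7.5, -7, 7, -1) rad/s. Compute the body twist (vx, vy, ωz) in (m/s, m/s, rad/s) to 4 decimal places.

k = lx + ly = 0.12 + 0.1 = 0.2200
ω₁+ω₂+ω₃+ω₄ = -8.5000  →  vx = (0.06/4)·-8.5000 = -0.1275
−ω₁+ω₂+ω₃−ω₄ = 8.5000  →  vy = (0.06/4)·8.5000 = 0.1275
−ω₁+ω₂−ω₃+ω₄ = -7.5000  →  ωz = (0.06/0.8800)·-7.5000 = -0.5114

(-0.1275, 0.1275, -0.5114)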